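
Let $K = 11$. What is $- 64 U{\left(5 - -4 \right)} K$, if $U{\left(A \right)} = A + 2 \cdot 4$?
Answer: $-11968$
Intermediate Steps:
$U{\left(A \right)} = 8 + A$ ($U{\left(A \right)} = A + 8 = 8 + A$)
$- 64 U{\left(5 - -4 \right)} K = - 64 \left(8 + \left(5 - -4\right)\right) 11 = - 64 \left(8 + \left(5 + 4\right)\right) 11 = - 64 \left(8 + 9\right) 11 = \left(-64\right) 17 \cdot 11 = \left(-1088\right) 11 = -11968$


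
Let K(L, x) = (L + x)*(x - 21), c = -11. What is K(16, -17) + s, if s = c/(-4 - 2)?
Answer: 239/6 ≈ 39.833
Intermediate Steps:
K(L, x) = (-21 + x)*(L + x) (K(L, x) = (L + x)*(-21 + x) = (-21 + x)*(L + x))
s = 11/6 (s = -11/(-4 - 2) = -11/(-6) = -1/6*(-11) = 11/6 ≈ 1.8333)
K(16, -17) + s = ((-17)**2 - 21*16 - 21*(-17) + 16*(-17)) + 11/6 = (289 - 336 + 357 - 272) + 11/6 = 38 + 11/6 = 239/6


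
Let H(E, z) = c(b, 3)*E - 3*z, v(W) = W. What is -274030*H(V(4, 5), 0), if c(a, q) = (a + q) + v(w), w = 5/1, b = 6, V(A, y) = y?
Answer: -19182100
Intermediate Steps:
w = 5 (w = 5*1 = 5)
c(a, q) = 5 + a + q (c(a, q) = (a + q) + 5 = 5 + a + q)
H(E, z) = -3*z + 14*E (H(E, z) = (5 + 6 + 3)*E - 3*z = 14*E - 3*z = -3*z + 14*E)
-274030*H(V(4, 5), 0) = -274030*(-3*0 + 14*5) = -274030*(0 + 70) = -274030*70 = -19182100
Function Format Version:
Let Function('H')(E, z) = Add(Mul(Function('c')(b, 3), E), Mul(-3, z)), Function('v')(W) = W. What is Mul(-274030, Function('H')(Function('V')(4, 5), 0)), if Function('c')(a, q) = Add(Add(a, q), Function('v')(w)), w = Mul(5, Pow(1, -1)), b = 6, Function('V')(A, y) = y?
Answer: -19182100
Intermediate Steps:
w = 5 (w = Mul(5, 1) = 5)
Function('c')(a, q) = Add(5, a, q) (Function('c')(a, q) = Add(Add(a, q), 5) = Add(5, a, q))
Function('H')(E, z) = Add(Mul(-3, z), Mul(14, E)) (Function('H')(E, z) = Add(Mul(Add(5, 6, 3), E), Mul(-3, z)) = Add(Mul(14, E), Mul(-3, z)) = Add(Mul(-3, z), Mul(14, E)))
Mul(-274030, Function('H')(Function('V')(4, 5), 0)) = Mul(-274030, Add(Mul(-3, 0), Mul(14, 5))) = Mul(-274030, Add(0, 70)) = Mul(-274030, 70) = -19182100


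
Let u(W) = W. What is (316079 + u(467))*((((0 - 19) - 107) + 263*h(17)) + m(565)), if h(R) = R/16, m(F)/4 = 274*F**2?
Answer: 886001500141015/8 ≈ 1.1075e+14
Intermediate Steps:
m(F) = 1096*F**2 (m(F) = 4*(274*F**2) = 1096*F**2)
h(R) = R/16 (h(R) = R*(1/16) = R/16)
(316079 + u(467))*((((0 - 19) - 107) + 263*h(17)) + m(565)) = (316079 + 467)*((((0 - 19) - 107) + 263*((1/16)*17)) + 1096*565**2) = 316546*(((-19 - 107) + 263*(17/16)) + 1096*319225) = 316546*((-126 + 4471/16) + 349870600) = 316546*(2455/16 + 349870600) = 316546*(5597932055/16) = 886001500141015/8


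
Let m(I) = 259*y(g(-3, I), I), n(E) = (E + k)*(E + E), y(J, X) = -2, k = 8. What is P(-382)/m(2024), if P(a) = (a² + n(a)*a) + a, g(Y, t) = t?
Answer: 7786115/37 ≈ 2.1044e+5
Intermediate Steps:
n(E) = 2*E*(8 + E) (n(E) = (E + 8)*(E + E) = (8 + E)*(2*E) = 2*E*(8 + E))
P(a) = a + a² + 2*a²*(8 + a) (P(a) = (a² + (2*a*(8 + a))*a) + a = (a² + 2*a²*(8 + a)) + a = a + a² + 2*a²*(8 + a))
m(I) = -518 (m(I) = 259*(-2) = -518)
P(-382)/m(2024) = -382*(1 - 382 + 2*(-382)*(8 - 382))/(-518) = -382*(1 - 382 + 2*(-382)*(-374))*(-1/518) = -382*(1 - 382 + 285736)*(-1/518) = -382*285355*(-1/518) = -109005610*(-1/518) = 7786115/37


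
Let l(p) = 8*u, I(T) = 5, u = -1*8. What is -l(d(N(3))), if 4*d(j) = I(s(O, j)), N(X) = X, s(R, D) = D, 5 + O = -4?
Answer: 64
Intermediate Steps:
O = -9 (O = -5 - 4 = -9)
u = -8
d(j) = 5/4 (d(j) = (1/4)*5 = 5/4)
l(p) = -64 (l(p) = 8*(-8) = -64)
-l(d(N(3))) = -1*(-64) = 64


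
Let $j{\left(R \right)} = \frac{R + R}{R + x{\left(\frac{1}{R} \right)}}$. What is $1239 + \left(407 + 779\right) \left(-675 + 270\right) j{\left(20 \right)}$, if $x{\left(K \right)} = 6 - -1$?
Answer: $-710361$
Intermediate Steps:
$x{\left(K \right)} = 7$ ($x{\left(K \right)} = 6 + 1 = 7$)
$j{\left(R \right)} = \frac{2 R}{7 + R}$ ($j{\left(R \right)} = \frac{R + R}{R + 7} = \frac{2 R}{7 + R}$)
$1239 + \left(407 + 779\right) \left(-675 + 270\right) j{\left(20 \right)} = 1239 + \left(407 + 779\right) \left(-675 + 270\right) 2 \cdot 20 \frac{1}{7 + 20} = 1239 + 1186 \left(-405\right) 2 \cdot 20 \cdot \frac{1}{27} = 1239 - 480330 \cdot 2 \cdot 20 \cdot \frac{1}{27} = 1239 - 711600 = -710361$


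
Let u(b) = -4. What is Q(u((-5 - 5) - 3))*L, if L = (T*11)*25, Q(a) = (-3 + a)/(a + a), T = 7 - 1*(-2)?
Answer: 17325/8 ≈ 2165.6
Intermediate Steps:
T = 9 (T = 7 + 2 = 9)
Q(a) = (-3 + a)/(2*a) (Q(a) = (-3 + a)/((2*a)) = (-3 + a)*(1/(2*a)) = (-3 + a)/(2*a))
L = 2475 (L = (9*11)*25 = 99*25 = 2475)
Q(u((-5 - 5) - 3))*L = ((1/2)*(-3 - 4)/(-4))*2475 = ((1/2)*(-1/4)*(-7))*2475 = (7/8)*2475 = 17325/8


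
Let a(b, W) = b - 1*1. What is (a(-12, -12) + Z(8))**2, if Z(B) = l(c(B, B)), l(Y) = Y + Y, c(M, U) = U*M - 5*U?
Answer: 1225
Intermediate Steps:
c(M, U) = -5*U + M*U (c(M, U) = M*U - 5*U = -5*U + M*U)
a(b, W) = -1 + b (a(b, W) = b - 1 = -1 + b)
l(Y) = 2*Y
Z(B) = 2*B*(-5 + B) (Z(B) = 2*(B*(-5 + B)) = 2*B*(-5 + B))
(a(-12, -12) + Z(8))**2 = ((-1 - 12) + 2*8*(-5 + 8))**2 = (-13 + 2*8*3)**2 = (-13 + 48)**2 = 35**2 = 1225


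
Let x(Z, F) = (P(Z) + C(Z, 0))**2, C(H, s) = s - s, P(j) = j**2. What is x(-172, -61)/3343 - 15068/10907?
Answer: 9545898429468/36462101 ≈ 2.6180e+5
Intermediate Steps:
C(H, s) = 0
x(Z, F) = Z**4 (x(Z, F) = (Z**2 + 0)**2 = (Z**2)**2 = Z**4)
x(-172, -61)/3343 - 15068/10907 = (-172)**4/3343 - 15068/10907 = 875213056*(1/3343) - 15068*1/10907 = 875213056/3343 - 15068/10907 = 9545898429468/36462101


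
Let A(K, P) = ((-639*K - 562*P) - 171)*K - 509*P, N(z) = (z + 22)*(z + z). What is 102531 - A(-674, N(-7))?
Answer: 369708231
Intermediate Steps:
N(z) = 2*z*(22 + z) (N(z) = (22 + z)*(2*z) = 2*z*(22 + z))
A(K, P) = -509*P + K*(-171 - 639*K - 562*P) (A(K, P) = (-171 - 639*K - 562*P)*K - 509*P = K*(-171 - 639*K - 562*P) - 509*P = -509*P + K*(-171 - 639*K - 562*P))
102531 - A(-674, N(-7)) = 102531 - (-639*(-674)² - 1018*(-7)*(22 - 7) - 171*(-674) - 562*(-674)*2*(-7)*(22 - 7)) = 102531 - (-639*454276 - 1018*(-7)*15 + 115254 - 562*(-674)*2*(-7)*15) = 102531 - (-290282364 - 509*(-210) + 115254 - 562*(-674)*(-210)) = 102531 - (-290282364 + 106890 + 115254 - 79545480) = 102531 - 1*(-369605700) = 102531 + 369605700 = 369708231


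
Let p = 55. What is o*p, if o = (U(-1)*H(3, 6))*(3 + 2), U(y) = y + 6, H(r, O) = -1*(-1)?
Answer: 1375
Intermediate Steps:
H(r, O) = 1
U(y) = 6 + y
o = 25 (o = ((6 - 1)*1)*(3 + 2) = (5*1)*5 = 5*5 = 25)
o*p = 25*55 = 1375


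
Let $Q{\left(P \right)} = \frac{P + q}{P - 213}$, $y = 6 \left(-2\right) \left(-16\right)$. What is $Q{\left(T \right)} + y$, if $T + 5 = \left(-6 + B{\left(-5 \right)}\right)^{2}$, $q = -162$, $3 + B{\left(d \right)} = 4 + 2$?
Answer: $\frac{40286}{209} \approx 192.76$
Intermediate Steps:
$B{\left(d \right)} = 3$ ($B{\left(d \right)} = -3 + \left(4 + 2\right) = -3 + 6 = 3$)
$T = 4$ ($T = -5 + \left(-6 + 3\right)^{2} = -5 + \left(-3\right)^{2} = -5 + 9 = 4$)
$y = 192$ ($y = \left(-12\right) \left(-16\right) = 192$)
$Q{\left(P \right)} = \frac{-162 + P}{-213 + P}$ ($Q{\left(P \right)} = \frac{P - 162}{P - 213} = \frac{-162 + P}{-213 + P}$)
$Q{\left(T \right)} + y = \frac{-162 + 4}{-213 + 4} + 192 = \frac{1}{-209} \left(-158\right) + 192 = \left(- \frac{1}{209}\right) \left(-158\right) + 192 = \frac{158}{209} + 192 = \frac{40286}{209}$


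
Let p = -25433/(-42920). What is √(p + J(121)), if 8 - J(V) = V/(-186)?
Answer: √43777124610/68820 ≈ 3.0402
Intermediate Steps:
J(V) = 8 + V/186 (J(V) = 8 - V/(-186) = 8 - V*(-1)/186 = 8 - (-1)*V/186 = 8 + V/186)
p = 877/1480 (p = -25433*(-1/42920) = 877/1480 ≈ 0.59257)
√(p + J(121)) = √(877/1480 + (8 + (1/186)*121)) = √(877/1480 + (8 + 121/186)) = √(877/1480 + 1609/186) = √(1272221/137640) = √43777124610/68820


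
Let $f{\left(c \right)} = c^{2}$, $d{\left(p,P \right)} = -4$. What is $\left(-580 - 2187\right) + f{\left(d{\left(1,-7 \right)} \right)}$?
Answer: $-2751$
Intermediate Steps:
$\left(-580 - 2187\right) + f{\left(d{\left(1,-7 \right)} \right)} = \left(-580 - 2187\right) + \left(-4\right)^{2} = -2767 + 16 = -2751$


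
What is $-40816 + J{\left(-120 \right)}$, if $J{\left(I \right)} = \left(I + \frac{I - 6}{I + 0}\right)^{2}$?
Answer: $- \frac{10666759}{400} \approx -26667.0$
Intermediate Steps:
$J{\left(I \right)} = \left(I + \frac{-6 + I}{I}\right)^{2}$
$-40816 + J{\left(-120 \right)} = -40816 + \frac{\left(-6 - 120 + \left(-120\right)^{2}\right)^{2}}{14400} = -40816 + \frac{\left(-6 - 120 + 14400\right)^{2}}{14400} = -40816 + \frac{14274^{2}}{14400} = -40816 + \frac{1}{14400} \cdot 203747076 = -40816 + \frac{5659641}{400} = - \frac{10666759}{400}$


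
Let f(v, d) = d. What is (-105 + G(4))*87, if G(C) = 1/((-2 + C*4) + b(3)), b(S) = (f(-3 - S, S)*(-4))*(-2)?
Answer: -347043/38 ≈ -9132.7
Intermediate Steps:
b(S) = 8*S (b(S) = (S*(-4))*(-2) = -4*S*(-2) = 8*S)
G(C) = 1/(22 + 4*C) (G(C) = 1/((-2 + C*4) + 8*3) = 1/((-2 + 4*C) + 24) = 1/(22 + 4*C))
(-105 + G(4))*87 = (-105 + 1/(2*(11 + 2*4)))*87 = (-105 + 1/(2*(11 + 8)))*87 = (-105 + (½)/19)*87 = (-105 + (½)*(1/19))*87 = (-105 + 1/38)*87 = -3989/38*87 = -347043/38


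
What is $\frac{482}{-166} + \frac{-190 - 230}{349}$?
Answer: $- \frac{118969}{28967} \approx -4.1071$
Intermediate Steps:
$\frac{482}{-166} + \frac{-190 - 230}{349} = 482 \left(- \frac{1}{166}\right) - \frac{420}{349} = - \frac{241}{83} - \frac{420}{349} = - \frac{118969}{28967}$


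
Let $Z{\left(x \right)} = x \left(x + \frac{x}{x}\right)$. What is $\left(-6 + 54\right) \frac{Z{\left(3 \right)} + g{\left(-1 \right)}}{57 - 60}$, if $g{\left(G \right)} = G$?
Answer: $-176$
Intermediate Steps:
$Z{\left(x \right)} = x \left(1 + x\right)$ ($Z{\left(x \right)} = x \left(x + 1\right) = x \left(1 + x\right)$)
$\left(-6 + 54\right) \frac{Z{\left(3 \right)} + g{\left(-1 \right)}}{57 - 60} = \left(-6 + 54\right) \frac{3 \left(1 + 3\right) - 1}{57 - 60} = 48 \frac{3 \cdot 4 - 1}{-3} = 48 \left(12 - 1\right) \left(- \frac{1}{3}\right) = 48 \cdot 11 \left(- \frac{1}{3}\right) = 48 \left(- \frac{11}{3}\right) = -176$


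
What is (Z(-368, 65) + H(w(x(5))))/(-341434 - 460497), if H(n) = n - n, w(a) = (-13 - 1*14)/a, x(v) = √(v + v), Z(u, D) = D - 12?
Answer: -53/801931 ≈ -6.6090e-5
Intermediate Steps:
Z(u, D) = -12 + D
x(v) = √2*√v (x(v) = √(2*v) = √2*√v)
w(a) = -27/a (w(a) = (-13 - 14)/a = -27/a)
H(n) = 0
(Z(-368, 65) + H(w(x(5))))/(-341434 - 460497) = ((-12 + 65) + 0)/(-341434 - 460497) = (53 + 0)/(-801931) = 53*(-1/801931) = -53/801931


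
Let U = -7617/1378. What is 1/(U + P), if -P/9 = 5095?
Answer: -1378/63195807 ≈ -2.1805e-5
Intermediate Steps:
P = -45855 (P = -9*5095 = -45855)
U = -7617/1378 (U = -7617*1/1378 = -7617/1378 ≈ -5.5276)
1/(U + P) = 1/(-7617/1378 - 45855) = 1/(-63195807/1378) = -1378/63195807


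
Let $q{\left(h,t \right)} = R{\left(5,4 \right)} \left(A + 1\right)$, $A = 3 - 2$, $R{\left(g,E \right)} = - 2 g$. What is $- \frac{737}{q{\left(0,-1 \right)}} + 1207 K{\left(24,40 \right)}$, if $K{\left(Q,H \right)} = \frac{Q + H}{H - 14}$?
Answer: $\frac{782061}{260} \approx 3007.9$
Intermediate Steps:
$A = 1$
$q{\left(h,t \right)} = -20$ ($q{\left(h,t \right)} = \left(-2\right) 5 \left(1 + 1\right) = \left(-10\right) 2 = -20$)
$K{\left(Q,H \right)} = \frac{H + Q}{-14 + H}$
$- \frac{737}{q{\left(0,-1 \right)}} + 1207 K{\left(24,40 \right)} = - \frac{737}{-20} + 1207 \frac{40 + 24}{-14 + 40} = \left(-737\right) \left(- \frac{1}{20}\right) + 1207 \cdot \frac{1}{26} \cdot 64 = \frac{737}{20} + 1207 \cdot \frac{1}{26} \cdot 64 = \frac{737}{20} + 1207 \cdot \frac{32}{13} = \frac{737}{20} + \frac{38624}{13} = \frac{782061}{260}$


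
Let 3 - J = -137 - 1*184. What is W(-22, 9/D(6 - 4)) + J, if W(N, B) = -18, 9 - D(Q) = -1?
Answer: 306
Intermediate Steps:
D(Q) = 10 (D(Q) = 9 - 1*(-1) = 9 + 1 = 10)
J = 324 (J = 3 - (-137 - 1*184) = 3 - (-137 - 184) = 3 - 1*(-321) = 3 + 321 = 324)
W(-22, 9/D(6 - 4)) + J = -18 + 324 = 306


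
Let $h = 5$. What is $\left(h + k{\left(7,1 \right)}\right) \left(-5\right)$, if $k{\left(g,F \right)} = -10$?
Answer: $25$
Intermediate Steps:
$\left(h + k{\left(7,1 \right)}\right) \left(-5\right) = \left(5 - 10\right) \left(-5\right) = \left(-5\right) \left(-5\right) = 25$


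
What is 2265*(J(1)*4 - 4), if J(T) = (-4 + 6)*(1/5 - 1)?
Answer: -23556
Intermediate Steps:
J(T) = -8/5 (J(T) = 2*(1/5 - 1) = 2*(-4/5) = -8/5)
2265*(J(1)*4 - 4) = 2265*(-8/5*4 - 4) = 2265*(-32/5 - 4) = 2265*(-52/5) = -23556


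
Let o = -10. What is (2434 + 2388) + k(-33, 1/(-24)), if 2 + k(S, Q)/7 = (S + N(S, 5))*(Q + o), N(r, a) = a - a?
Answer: 57021/8 ≈ 7127.6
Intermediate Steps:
N(r, a) = 0
k(S, Q) = -14 + 7*S*(-10 + Q) (k(S, Q) = -14 + 7*((S + 0)*(Q - 10)) = -14 + 7*(S*(-10 + Q)) = -14 + 7*S*(-10 + Q))
(2434 + 2388) + k(-33, 1/(-24)) = (2434 + 2388) + (-14 - 70*(-33) + 7*(-33)/(-24)) = 4822 + (-14 + 2310 + 7*(-1/24)*(-33)) = 4822 + (-14 + 2310 + 77/8) = 4822 + 18445/8 = 57021/8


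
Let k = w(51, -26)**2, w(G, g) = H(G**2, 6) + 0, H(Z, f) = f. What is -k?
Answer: -36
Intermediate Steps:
w(G, g) = 6 (w(G, g) = 6 + 0 = 6)
k = 36 (k = 6**2 = 36)
-k = -1*36 = -36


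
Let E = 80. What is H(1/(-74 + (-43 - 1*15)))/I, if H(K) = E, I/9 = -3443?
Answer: -80/30987 ≈ -0.0025817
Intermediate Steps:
I = -30987 (I = 9*(-3443) = -30987)
H(K) = 80
H(1/(-74 + (-43 - 1*15)))/I = 80/(-30987) = 80*(-1/30987) = -80/30987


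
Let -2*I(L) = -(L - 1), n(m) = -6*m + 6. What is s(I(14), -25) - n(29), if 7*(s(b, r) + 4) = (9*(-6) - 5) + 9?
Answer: 1098/7 ≈ 156.86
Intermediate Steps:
n(m) = 6 - 6*m
I(L) = -½ + L/2 (I(L) = -(-1)*(L - 1)/2 = -(-1)*(-1 + L)/2 = -(1 - L)/2 = -½ + L/2)
s(b, r) = -78/7 (s(b, r) = -4 + ((9*(-6) - 5) + 9)/7 = -4 + ((-54 - 5) + 9)/7 = -4 + (-59 + 9)/7 = -4 + (⅐)*(-50) = -4 - 50/7 = -78/7)
s(I(14), -25) - n(29) = -78/7 - (6 - 6*29) = -78/7 - (6 - 174) = -78/7 - 1*(-168) = -78/7 + 168 = 1098/7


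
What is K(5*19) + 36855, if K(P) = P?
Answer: 36950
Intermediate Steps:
K(5*19) + 36855 = 5*19 + 36855 = 95 + 36855 = 36950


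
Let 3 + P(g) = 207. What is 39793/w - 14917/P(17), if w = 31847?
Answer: -466943927/6496788 ≈ -71.873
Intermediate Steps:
P(g) = 204 (P(g) = -3 + 207 = 204)
39793/w - 14917/P(17) = 39793/31847 - 14917/204 = -466943927/6496788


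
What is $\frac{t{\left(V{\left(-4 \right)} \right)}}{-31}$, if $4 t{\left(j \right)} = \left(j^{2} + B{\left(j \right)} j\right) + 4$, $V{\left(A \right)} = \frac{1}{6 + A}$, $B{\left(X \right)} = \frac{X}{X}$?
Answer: $- \frac{19}{496} \approx -0.038306$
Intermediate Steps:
$B{\left(X \right)} = 1$
$t{\left(j \right)} = 1 + \frac{j}{4} + \frac{j^{2}}{4}$ ($t{\left(j \right)} = \frac{\left(j^{2} + 1 j\right) + 4}{4} = \frac{\left(j^{2} + j\right) + 4}{4} = \frac{\left(j + j^{2}\right) + 4}{4} = \frac{4 + j + j^{2}}{4} = 1 + \frac{j}{4} + \frac{j^{2}}{4}$)
$\frac{t{\left(V{\left(-4 \right)} \right)}}{-31} = \frac{1 + \frac{1}{4 \left(6 - 4\right)} + \frac{\left(\frac{1}{6 - 4}\right)^{2}}{4}}{-31} = \left(1 + \frac{1}{4 \cdot 2} + \frac{\left(\frac{1}{2}\right)^{2}}{4}\right) \left(- \frac{1}{31}\right) = \left(1 + \frac{1}{4} \cdot \frac{1}{2} + \frac{1}{4 \cdot 4}\right) \left(- \frac{1}{31}\right) = \left(1 + \frac{1}{8} + \frac{1}{4} \cdot \frac{1}{4}\right) \left(- \frac{1}{31}\right) = \left(1 + \frac{1}{8} + \frac{1}{16}\right) \left(- \frac{1}{31}\right) = \frac{19}{16} \left(- \frac{1}{31}\right) = - \frac{19}{496}$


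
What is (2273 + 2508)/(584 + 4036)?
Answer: 683/660 ≈ 1.0348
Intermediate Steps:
(2273 + 2508)/(584 + 4036) = 4781/4620 = 4781*(1/4620) = 683/660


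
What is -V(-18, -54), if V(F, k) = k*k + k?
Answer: -2862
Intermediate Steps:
V(F, k) = k + k² (V(F, k) = k² + k = k + k²)
-V(-18, -54) = -(-54)*(1 - 54) = -(-54)*(-53) = -1*2862 = -2862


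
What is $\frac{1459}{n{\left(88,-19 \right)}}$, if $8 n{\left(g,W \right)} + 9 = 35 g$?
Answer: $\frac{11672}{3071} \approx 3.8007$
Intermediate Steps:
$n{\left(g,W \right)} = - \frac{9}{8} + \frac{35 g}{8}$
$\frac{1459}{n{\left(88,-19 \right)}} = \frac{1459}{- \frac{9}{8} + \frac{35}{8} \cdot 88} = \frac{1459}{- \frac{9}{8} + 385} = \frac{1459}{\frac{3071}{8}} = 1459 \cdot \frac{8}{3071} = \frac{11672}{3071}$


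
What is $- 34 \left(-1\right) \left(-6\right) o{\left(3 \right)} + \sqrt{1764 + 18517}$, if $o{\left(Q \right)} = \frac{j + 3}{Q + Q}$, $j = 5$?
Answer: $-272 + \sqrt{20281} \approx -129.59$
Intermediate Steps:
$o{\left(Q \right)} = \frac{4}{Q}$ ($o{\left(Q \right)} = \frac{5 + 3}{Q + Q} = \frac{8}{2 Q} = 8 \frac{1}{2 Q} = \frac{4}{Q}$)
$- 34 \left(-1\right) \left(-6\right) o{\left(3 \right)} + \sqrt{1764 + 18517} = - 34 \left(-1\right) \left(-6\right) \frac{4}{3} + \sqrt{1764 + 18517} = - 34 \cdot 6 \cdot 4 \cdot \frac{1}{3} + \sqrt{20281} = - 34 \cdot 6 \cdot \frac{4}{3} + \sqrt{20281} = \left(-34\right) 8 + \sqrt{20281} = -272 + \sqrt{20281}$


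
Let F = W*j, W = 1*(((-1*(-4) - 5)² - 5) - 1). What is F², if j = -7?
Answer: 1225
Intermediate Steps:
W = -5 (W = 1*(((4 - 5)² - 5) - 1) = 1*(((-1)² - 5) - 1) = 1*((1 - 5) - 1) = 1*(-4 - 1) = 1*(-5) = -5)
F = 35 (F = -5*(-7) = 35)
F² = 35² = 1225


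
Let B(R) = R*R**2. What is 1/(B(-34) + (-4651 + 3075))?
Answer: -1/40880 ≈ -2.4462e-5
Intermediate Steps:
B(R) = R**3
1/(B(-34) + (-4651 + 3075)) = 1/((-34)**3 + (-4651 + 3075)) = 1/(-39304 - 1576) = 1/(-40880) = -1/40880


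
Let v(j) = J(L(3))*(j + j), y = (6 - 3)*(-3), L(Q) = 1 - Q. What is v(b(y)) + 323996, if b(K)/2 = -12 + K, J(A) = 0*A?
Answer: 323996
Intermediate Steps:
J(A) = 0
y = -9 (y = 3*(-3) = -9)
b(K) = -24 + 2*K (b(K) = 2*(-12 + K) = -24 + 2*K)
v(j) = 0 (v(j) = 0*(j + j) = 0*(2*j) = 0)
v(b(y)) + 323996 = 0 + 323996 = 323996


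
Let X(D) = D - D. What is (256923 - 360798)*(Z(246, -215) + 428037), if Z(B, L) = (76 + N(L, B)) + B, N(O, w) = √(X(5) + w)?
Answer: -44495791125 - 103875*√246 ≈ -4.4497e+10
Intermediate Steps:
X(D) = 0
N(O, w) = √w (N(O, w) = √(0 + w) = √w)
Z(B, L) = 76 + B + √B (Z(B, L) = (76 + √B) + B = 76 + B + √B)
(256923 - 360798)*(Z(246, -215) + 428037) = (256923 - 360798)*((76 + 246 + √246) + 428037) = -103875*((322 + √246) + 428037) = -103875*(428359 + √246) = -44495791125 - 103875*√246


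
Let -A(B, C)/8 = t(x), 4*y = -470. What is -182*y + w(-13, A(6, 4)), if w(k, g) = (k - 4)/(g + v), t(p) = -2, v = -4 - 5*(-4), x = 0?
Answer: 684303/32 ≈ 21384.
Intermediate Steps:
y = -235/2 (y = (¼)*(-470) = -235/2 ≈ -117.50)
v = 16 (v = -4 + 20 = 16)
A(B, C) = 16 (A(B, C) = -8*(-2) = 16)
w(k, g) = (-4 + k)/(16 + g) (w(k, g) = (k - 4)/(g + 16) = (-4 + k)/(16 + g))
-182*y + w(-13, A(6, 4)) = -182*(-235/2) + (-4 - 13)/(16 + 16) = 21385 - 17/32 = 684303/32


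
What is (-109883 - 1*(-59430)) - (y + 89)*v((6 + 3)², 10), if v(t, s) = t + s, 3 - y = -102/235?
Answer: -13833157/235 ≈ -58865.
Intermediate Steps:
y = 807/235 (y = 3 - (-102)/235 = 3 - 1*(-102/235) = 3 + 102/235 = 807/235 ≈ 3.4340)
v(t, s) = s + t
(-109883 - 1*(-59430)) - (y + 89)*v((6 + 3)², 10) = (-109883 - 1*(-59430)) - (807/235 + 89)*(10 + (6 + 3)²) = (-109883 + 59430) - 21722*(10 + 9²)/235 = -50453 - 21722*(10 + 81)/235 = -50453 - 21722*91/235 = -50453 - 1*1976702/235 = -50453 - 1976702/235 = -13833157/235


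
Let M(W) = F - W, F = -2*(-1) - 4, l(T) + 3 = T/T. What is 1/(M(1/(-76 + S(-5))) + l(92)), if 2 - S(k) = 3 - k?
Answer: -82/327 ≈ -0.25076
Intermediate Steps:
l(T) = -2 (l(T) = -3 + T/T = -3 + 1 = -2)
S(k) = -1 + k (S(k) = 2 - (3 - k) = 2 + (-3 + k) = -1 + k)
F = -2 (F = 2 - 4 = -2)
M(W) = -2 - W
1/(M(1/(-76 + S(-5))) + l(92)) = 1/((-2 - 1/(-76 + (-1 - 5))) - 2) = 1/((-2 - 1/(-76 - 6)) - 2) = 1/((-2 - 1/(-82)) - 2) = 1/((-2 - 1*(-1/82)) - 2) = 1/((-2 + 1/82) - 2) = 1/(-163/82 - 2) = 1/(-327/82) = -82/327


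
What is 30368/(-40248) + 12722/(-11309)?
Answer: -191294/101781 ≈ -1.8795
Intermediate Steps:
30368/(-40248) + 12722/(-11309) = 30368*(-1/40248) + 12722*(-1/11309) = -292/387 - 12722/11309 = -191294/101781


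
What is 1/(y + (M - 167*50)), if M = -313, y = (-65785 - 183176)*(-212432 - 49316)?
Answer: 1/65165035165 ≈ 1.5346e-11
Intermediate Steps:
y = 65165043828 (y = -248961*(-261748) = 65165043828)
1/(y + (M - 167*50)) = 1/(65165043828 + (-313 - 167*50)) = 1/(65165043828 + (-313 - 8350)) = 1/(65165043828 - 8663) = 1/65165035165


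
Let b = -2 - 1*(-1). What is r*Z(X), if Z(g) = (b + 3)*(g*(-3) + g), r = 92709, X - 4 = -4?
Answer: 0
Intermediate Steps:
X = 0 (X = 4 - 4 = 0)
b = -1 (b = -2 + 1 = -1)
Z(g) = -4*g (Z(g) = (-1 + 3)*(g*(-3) + g) = 2*(-3*g + g) = 2*(-2*g) = -4*g)
r*Z(X) = 92709*(-4*0) = 92709*0 = 0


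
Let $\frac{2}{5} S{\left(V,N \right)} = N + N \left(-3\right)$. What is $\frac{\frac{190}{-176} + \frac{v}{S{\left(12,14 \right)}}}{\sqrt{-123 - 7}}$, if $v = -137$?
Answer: $- \frac{2703 i \sqrt{130}}{400400} \approx - 0.07697 i$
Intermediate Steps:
$S{\left(V,N \right)} = - 5 N$ ($S{\left(V,N \right)} = \frac{5 \left(N + N \left(-3\right)\right)}{2} = \frac{5 \left(N - 3 N\right)}{2} = \frac{5 \left(- 2 N\right)}{2} = - 5 N$)
$\frac{\frac{190}{-176} + \frac{v}{S{\left(12,14 \right)}}}{\sqrt{-123 - 7}} = \frac{\frac{190}{-176} - \frac{137}{\left(-5\right) 14}}{\sqrt{-123 - 7}} = \frac{190 \left(- \frac{1}{176}\right) - \frac{137}{-70}}{\sqrt{-130}} = \frac{- \frac{95}{88} - - \frac{137}{70}}{i \sqrt{130}} = \left(- \frac{95}{88} + \frac{137}{70}\right) \left(- \frac{i \sqrt{130}}{130}\right) = \frac{2703 \left(- \frac{i \sqrt{130}}{130}\right)}{3080} = - \frac{2703 i \sqrt{130}}{400400}$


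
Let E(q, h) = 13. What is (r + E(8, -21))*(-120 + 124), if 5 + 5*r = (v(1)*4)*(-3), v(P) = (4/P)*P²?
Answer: 48/5 ≈ 9.6000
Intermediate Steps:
v(P) = 4*P
r = -53/5 (r = -1 + (((4*1)*4)*(-3))/5 = -1 + ((4*4)*(-3))/5 = -1 + (16*(-3))/5 = -1 + (⅕)*(-48) = -1 - 48/5 = -53/5 ≈ -10.600)
(r + E(8, -21))*(-120 + 124) = (-53/5 + 13)*(-120 + 124) = (12/5)*4 = 48/5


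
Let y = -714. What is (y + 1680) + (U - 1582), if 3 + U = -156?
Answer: -775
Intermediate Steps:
U = -159 (U = -3 - 156 = -159)
(y + 1680) + (U - 1582) = (-714 + 1680) + (-159 - 1582) = 966 - 1741 = -775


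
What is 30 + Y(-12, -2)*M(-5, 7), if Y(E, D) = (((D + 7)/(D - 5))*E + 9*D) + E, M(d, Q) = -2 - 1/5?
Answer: 540/7 ≈ 77.143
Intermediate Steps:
M(d, Q) = -11/5 (M(d, Q) = -2 - 1*⅕ = -2 - ⅕ = -11/5)
Y(E, D) = E + 9*D + E*(7 + D)/(-5 + D) (Y(E, D) = (((7 + D)/(-5 + D))*E + 9*D) + E = (E*(7 + D)/(-5 + D) + 9*D) + E = (9*D + E*(7 + D)/(-5 + D)) + E = E + 9*D + E*(7 + D)/(-5 + D))
30 + Y(-12, -2)*M(-5, 7) = 30 + ((-45*(-2) + 2*(-12) + 9*(-2)² + 2*(-2)*(-12))/(-5 - 2))*(-11/5) = 30 + ((90 - 24 + 9*4 + 48)/(-7))*(-11/5) = 30 - (90 - 24 + 36 + 48)/7*(-11/5) = 30 - ⅐*150*(-11/5) = 30 - 150/7*(-11/5) = 30 + 330/7 = 540/7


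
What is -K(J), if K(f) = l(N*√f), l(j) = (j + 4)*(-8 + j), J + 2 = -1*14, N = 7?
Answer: 816 + 112*I ≈ 816.0 + 112.0*I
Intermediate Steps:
J = -16 (J = -2 - 1*14 = -2 - 14 = -16)
l(j) = (-8 + j)*(4 + j) (l(j) = (4 + j)*(-8 + j) = (-8 + j)*(4 + j))
K(f) = -32 - 28*√f + 49*f (K(f) = -32 + (7*√f)² - 28*√f = -32 + 49*f - 28*√f = -32 - 28*√f + 49*f)
-K(J) = -(-32 - 112*I + 49*(-16)) = -(-32 - 112*I - 784) = -(-816 - 112*I) = 816 + 112*I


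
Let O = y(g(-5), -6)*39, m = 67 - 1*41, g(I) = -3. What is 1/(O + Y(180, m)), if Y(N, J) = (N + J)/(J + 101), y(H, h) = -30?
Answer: -127/148384 ≈ -0.00085589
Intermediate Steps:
m = 26 (m = 67 - 41 = 26)
Y(N, J) = (J + N)/(101 + J)
O = -1170 (O = -30*39 = -1170)
1/(O + Y(180, m)) = 1/(-1170 + (26 + 180)/(101 + 26)) = 1/(-1170 + 206/127) = 1/(-148384/127) = -127/148384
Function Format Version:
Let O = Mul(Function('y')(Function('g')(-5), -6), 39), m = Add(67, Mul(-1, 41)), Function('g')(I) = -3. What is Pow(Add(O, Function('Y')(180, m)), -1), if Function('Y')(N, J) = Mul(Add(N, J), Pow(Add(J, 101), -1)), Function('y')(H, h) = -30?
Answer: Rational(-127, 148384) ≈ -0.00085589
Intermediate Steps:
m = 26 (m = Add(67, -41) = 26)
Function('Y')(N, J) = Mul(Pow(Add(101, J), -1), Add(J, N)) (Function('Y')(N, J) = Mul(Add(J, N), Pow(Add(101, J), -1)) = Mul(Pow(Add(101, J), -1), Add(J, N)))
O = -1170 (O = Mul(-30, 39) = -1170)
Pow(Add(O, Function('Y')(180, m)), -1) = Pow(Add(-1170, Mul(Pow(Add(101, 26), -1), Add(26, 180))), -1) = Pow(Add(-1170, Mul(Pow(127, -1), 206)), -1) = Pow(Add(-1170, Mul(Rational(1, 127), 206)), -1) = Pow(Add(-1170, Rational(206, 127)), -1) = Pow(Rational(-148384, 127), -1) = Rational(-127, 148384)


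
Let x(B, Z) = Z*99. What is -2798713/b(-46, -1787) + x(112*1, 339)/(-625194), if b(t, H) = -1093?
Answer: 194411321461/75926338 ≈ 2560.5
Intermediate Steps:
x(B, Z) = 99*Z
-2798713/b(-46, -1787) + x(112*1, 339)/(-625194) = -2798713/(-1093) + (99*339)/(-625194) = -2798713*(-1/1093) + 33561*(-1/625194) = 2798713/1093 - 3729/69466 = 194411321461/75926338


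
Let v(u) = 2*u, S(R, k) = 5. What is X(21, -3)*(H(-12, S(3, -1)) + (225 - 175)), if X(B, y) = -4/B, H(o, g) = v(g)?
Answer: -80/7 ≈ -11.429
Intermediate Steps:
H(o, g) = 2*g
X(21, -3)*(H(-12, S(3, -1)) + (225 - 175)) = (-4/21)*(2*5 + (225 - 175)) = (-4*1/21)*(10 + 50) = -4/21*60 = -80/7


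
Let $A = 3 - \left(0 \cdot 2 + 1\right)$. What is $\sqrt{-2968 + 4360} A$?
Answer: $8 \sqrt{87} \approx 74.619$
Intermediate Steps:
$A = 2$ ($A = 3 - \left(0 + 1\right) = 3 - 1 = 2$)
$\sqrt{-2968 + 4360} A = \sqrt{-2968 + 4360} \cdot 2 = \sqrt{1392} \cdot 2 = 4 \sqrt{87} \cdot 2 = 8 \sqrt{87}$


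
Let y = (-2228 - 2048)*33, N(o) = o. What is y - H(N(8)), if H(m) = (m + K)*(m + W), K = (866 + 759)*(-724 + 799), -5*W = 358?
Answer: 38053254/5 ≈ 7.6106e+6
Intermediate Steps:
W = -358/5 (W = -⅕*358 = -358/5 ≈ -71.600)
K = 121875 (K = 1625*75 = 121875)
y = -141108 (y = -4276*33 = -141108)
H(m) = (121875 + m)*(-358/5 + m) (H(m) = (m + 121875)*(m - 358/5) = (121875 + m)*(-358/5 + m))
y - H(N(8)) = -141108 - (-8726250 + 8² + (609017/5)*8) = -141108 - (-8726250 + 64 + 4872136/5) = -141108 - 1*(-38758794/5) = -141108 + 38758794/5 = 38053254/5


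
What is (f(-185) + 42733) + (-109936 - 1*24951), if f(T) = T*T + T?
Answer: -58114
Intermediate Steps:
f(T) = T + T² (f(T) = T² + T = T + T²)
(f(-185) + 42733) + (-109936 - 1*24951) = (-185*(1 - 185) + 42733) + (-109936 - 1*24951) = (-185*(-184) + 42733) + (-109936 - 24951) = (34040 + 42733) - 134887 = 76773 - 134887 = -58114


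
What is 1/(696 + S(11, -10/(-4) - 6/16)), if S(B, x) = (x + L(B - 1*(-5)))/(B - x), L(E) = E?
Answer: 71/49561 ≈ 0.0014326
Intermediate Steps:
S(B, x) = (5 + B + x)/(B - x) (S(B, x) = (x + (B - 1*(-5)))/(B - x) = (x + (B + 5))/(B - x) = (x + (5 + B))/(B - x) = (5 + B + x)/(B - x))
1/(696 + S(11, -10/(-4) - 6/16)) = 1/(696 + (5 + 11 + (-10/(-4) - 6/16))/(11 - (-10/(-4) - 6/16))) = 1/(696 + (5 + 11 + (-10*(-¼) - 6*1/16))/(11 - (-10*(-¼) - 6*1/16))) = 1/(696 + (5 + 11 + (5/2 - 3/8))/(11 - (5/2 - 3/8))) = 1/(696 + (5 + 11 + 17/8)/(11 - 1*17/8)) = 1/(696 + (145/8)/(11 - 17/8)) = 1/(696 + (145/8)/(71/8)) = 1/(696 + (8/71)*(145/8)) = 1/(696 + 145/71) = 1/(49561/71) = 71/49561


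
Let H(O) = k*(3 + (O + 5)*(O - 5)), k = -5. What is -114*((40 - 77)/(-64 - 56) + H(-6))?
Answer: 158897/20 ≈ 7944.9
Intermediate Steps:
H(O) = -15 - 5*(-5 + O)*(5 + O) (H(O) = -5*(3 + (O + 5)*(O - 5)) = -5*(3 + (5 + O)*(-5 + O)) = -5*(3 + (-5 + O)*(5 + O)) = -15 - 5*(-5 + O)*(5 + O))
-114*((40 - 77)/(-64 - 56) + H(-6)) = -114*((40 - 77)/(-64 - 56) + (110 - 5*(-6)²)) = -114*(-37/(-120) + (110 - 5*36)) = -114*(-37*(-1/120) + (110 - 180)) = -114*(37/120 - 70) = -114*(-8363/120) = 158897/20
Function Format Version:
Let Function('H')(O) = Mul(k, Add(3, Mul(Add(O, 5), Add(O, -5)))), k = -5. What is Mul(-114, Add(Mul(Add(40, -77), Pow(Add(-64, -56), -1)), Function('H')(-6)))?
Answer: Rational(158897, 20) ≈ 7944.9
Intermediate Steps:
Function('H')(O) = Add(-15, Mul(-5, Add(-5, O), Add(5, O))) (Function('H')(O) = Mul(-5, Add(3, Mul(Add(O, 5), Add(O, -5)))) = Mul(-5, Add(3, Mul(Add(5, O), Add(-5, O)))) = Mul(-5, Add(3, Mul(Add(-5, O), Add(5, O)))) = Add(-15, Mul(-5, Add(-5, O), Add(5, O))))
Mul(-114, Add(Mul(Add(40, -77), Pow(Add(-64, -56), -1)), Function('H')(-6))) = Mul(-114, Add(Mul(Add(40, -77), Pow(Add(-64, -56), -1)), Add(110, Mul(-5, Pow(-6, 2))))) = Mul(-114, Add(Mul(-37, Pow(-120, -1)), Add(110, Mul(-5, 36)))) = Mul(-114, Add(Mul(-37, Rational(-1, 120)), Add(110, -180))) = Mul(-114, Add(Rational(37, 120), -70)) = Mul(-114, Rational(-8363, 120)) = Rational(158897, 20)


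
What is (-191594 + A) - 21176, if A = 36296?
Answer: -176474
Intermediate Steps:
(-191594 + A) - 21176 = (-191594 + 36296) - 21176 = -155298 - 21176 = -176474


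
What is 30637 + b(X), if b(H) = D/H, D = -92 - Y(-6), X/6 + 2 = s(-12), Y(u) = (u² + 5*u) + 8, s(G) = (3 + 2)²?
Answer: 2113900/69 ≈ 30636.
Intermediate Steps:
s(G) = 25 (s(G) = 5² = 25)
Y(u) = 8 + u² + 5*u
X = 138 (X = -12 + 6*25 = -12 + 150 = 138)
D = -106 (D = -92 - (8 + (-6)² + 5*(-6)) = -92 - (8 + 36 - 30) = -92 - 1*14 = -92 - 14 = -106)
b(H) = -106/H
30637 + b(X) = 30637 - 106/138 = 30637 - 106*1/138 = 30637 - 53/69 = 2113900/69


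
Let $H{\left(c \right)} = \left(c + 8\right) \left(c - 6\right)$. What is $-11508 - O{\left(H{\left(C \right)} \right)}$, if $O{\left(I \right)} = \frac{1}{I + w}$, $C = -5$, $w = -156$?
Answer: $- \frac{2175011}{189} \approx -11508.0$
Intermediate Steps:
$H{\left(c \right)} = \left(-6 + c\right) \left(8 + c\right)$ ($H{\left(c \right)} = \left(8 + c\right) \left(-6 + c\right) = \left(-6 + c\right) \left(8 + c\right)$)
$O{\left(I \right)} = \frac{1}{-156 + I}$ ($O{\left(I \right)} = \frac{1}{I - 156} = \frac{1}{-156 + I}$)
$-11508 - O{\left(H{\left(C \right)} \right)} = -11508 - \frac{1}{-156 + \left(-48 + \left(-5\right)^{2} + 2 \left(-5\right)\right)} = -11508 - \frac{1}{-156 - 33} = -11508 - \frac{1}{-189} = -11508 - - \frac{1}{189} = -11508 + \frac{1}{189} = - \frac{2175011}{189}$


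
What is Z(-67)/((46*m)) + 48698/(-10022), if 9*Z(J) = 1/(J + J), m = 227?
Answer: -306628228159/63103783572 ≈ -4.8591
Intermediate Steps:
Z(J) = 1/(18*J) (Z(J) = 1/(9*(J + J)) = 1/(9*((2*J))) = (1/(2*J))/9 = 1/(18*J))
Z(-67)/((46*m)) + 48698/(-10022) = ((1/18)/(-67))/((46*227)) + 48698/(-10022) = ((1/18)*(-1/67))/10442 + 48698*(-1/10022) = -1/1206*1/10442 - 24349/5011 = -1/12593052 - 24349/5011 = -306628228159/63103783572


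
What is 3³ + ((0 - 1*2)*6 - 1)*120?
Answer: -1533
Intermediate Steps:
3³ + ((0 - 1*2)*6 - 1)*120 = 27 + ((0 - 2)*6 - 1)*120 = 27 + (-2*6 - 1)*120 = 27 + (-12 - 1)*120 = 27 - 13*120 = 27 - 1560 = -1533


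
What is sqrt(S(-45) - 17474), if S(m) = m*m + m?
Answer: I*sqrt(15494) ≈ 124.47*I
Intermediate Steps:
S(m) = m + m**2 (S(m) = m**2 + m = m + m**2)
sqrt(S(-45) - 17474) = sqrt(-45*(1 - 45) - 17474) = sqrt(-45*(-44) - 17474) = sqrt(1980 - 17474) = sqrt(-15494) = I*sqrt(15494)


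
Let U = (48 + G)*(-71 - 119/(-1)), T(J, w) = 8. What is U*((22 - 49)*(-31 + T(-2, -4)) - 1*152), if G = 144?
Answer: 4322304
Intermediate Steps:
U = 9216 (U = (48 + 144)*(-71 - 119/(-1)) = 192*(-71 - 119*(-1)) = 192*(-71 + 119) = 192*48 = 9216)
U*((22 - 49)*(-31 + T(-2, -4)) - 1*152) = 9216*((22 - 49)*(-31 + 8) - 1*152) = 9216*(-27*(-23) - 152) = 9216*(621 - 152) = 9216*469 = 4322304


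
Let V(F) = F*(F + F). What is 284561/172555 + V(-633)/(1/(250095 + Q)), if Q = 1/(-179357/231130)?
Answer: 6202775549779980957427/30948947135 ≈ 2.0042e+11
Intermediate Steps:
V(F) = 2*F**2 (V(F) = F*(2*F) = 2*F**2)
Q = -231130/179357 (Q = 1/(-179357*1/231130) = 1/(-179357/231130) = -231130/179357 ≈ -1.2887)
284561/172555 + V(-633)/(1/(250095 + Q)) = 284561/172555 + (2*(-633)**2)/(1/(250095 - 231130/179357)) = 284561*(1/172555) + (2*400689)/(1/(44856057785/179357)) = 284561/172555 + 801378/(179357/44856057785) = 284561/172555 + 801378*(44856057785/179357) = 284561/172555 + 35946657875627730/179357 = 6202775549779980957427/30948947135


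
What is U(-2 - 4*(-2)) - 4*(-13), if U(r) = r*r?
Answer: 88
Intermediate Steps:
U(r) = r²
U(-2 - 4*(-2)) - 4*(-13) = (-2 - 4*(-2))² - 4*(-13) = (-2 + 8)² + 52 = 6² + 52 = 36 + 52 = 88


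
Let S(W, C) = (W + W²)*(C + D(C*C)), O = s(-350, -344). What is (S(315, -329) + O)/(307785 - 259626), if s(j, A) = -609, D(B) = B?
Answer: 3580519957/16053 ≈ 2.2304e+5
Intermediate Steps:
O = -609
S(W, C) = (C + C²)*(W + W²) (S(W, C) = (W + W²)*(C + C*C) = (W + W²)*(C + C²) = (C + C²)*(W + W²))
(S(315, -329) + O)/(307785 - 259626) = (-329*315*(1 - 329 + 315 - 329*315) - 609)/(307785 - 259626) = (-329*315*(1 - 329 + 315 - 103635) - 609)/48159 = (-329*315*(-103648) - 609)*(1/48159) = (10741560480 - 609)*(1/48159) = 10741559871*(1/48159) = 3580519957/16053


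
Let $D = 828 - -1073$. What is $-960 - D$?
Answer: $-2861$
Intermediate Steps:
$D = 1901$ ($D = 828 + 1073 = 1901$)
$-960 - D = -960 - 1901 = -2861$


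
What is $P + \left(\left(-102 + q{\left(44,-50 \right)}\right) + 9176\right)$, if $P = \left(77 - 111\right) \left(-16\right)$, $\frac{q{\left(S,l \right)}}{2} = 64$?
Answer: $9746$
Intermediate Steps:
$q{\left(S,l \right)} = 128$ ($q{\left(S,l \right)} = 2 \cdot 64 = 128$)
$P = 544$ ($P = \left(-34\right) \left(-16\right) = 544$)
$P + \left(\left(-102 + q{\left(44,-50 \right)}\right) + 9176\right) = 544 + \left(\left(-102 + 128\right) + 9176\right) = 544 + \left(26 + 9176\right) = 544 + 9202 = 9746$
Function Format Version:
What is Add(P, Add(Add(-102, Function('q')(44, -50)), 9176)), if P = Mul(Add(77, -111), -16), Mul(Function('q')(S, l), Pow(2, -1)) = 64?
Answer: 9746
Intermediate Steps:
Function('q')(S, l) = 128 (Function('q')(S, l) = Mul(2, 64) = 128)
P = 544 (P = Mul(-34, -16) = 544)
Add(P, Add(Add(-102, Function('q')(44, -50)), 9176)) = Add(544, Add(Add(-102, 128), 9176)) = Add(544, Add(26, 9176)) = Add(544, 9202) = 9746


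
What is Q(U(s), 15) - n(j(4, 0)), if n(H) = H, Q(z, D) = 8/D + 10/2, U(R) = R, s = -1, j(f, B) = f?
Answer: 23/15 ≈ 1.5333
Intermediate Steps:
Q(z, D) = 5 + 8/D (Q(z, D) = 8/D + 10*(½) = 8/D + 5 = 5 + 8/D)
Q(U(s), 15) - n(j(4, 0)) = (5 + 8/15) - 1*4 = (5 + 8*(1/15)) - 4 = (5 + 8/15) - 4 = 83/15 - 4 = 23/15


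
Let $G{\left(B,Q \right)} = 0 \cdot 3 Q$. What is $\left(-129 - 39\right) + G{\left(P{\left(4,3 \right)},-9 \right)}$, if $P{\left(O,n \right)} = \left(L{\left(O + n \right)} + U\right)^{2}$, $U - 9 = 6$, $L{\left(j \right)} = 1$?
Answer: $-168$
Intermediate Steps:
$U = 15$ ($U = 9 + 6 = 15$)
$P{\left(O,n \right)} = 256$ ($P{\left(O,n \right)} = \left(1 + 15\right)^{2} = 16^{2} = 256$)
$G{\left(B,Q \right)} = 0$ ($G{\left(B,Q \right)} = 0 Q = 0$)
$\left(-129 - 39\right) + G{\left(P{\left(4,3 \right)},-9 \right)} = \left(-129 - 39\right) + 0 = -168 + 0 = -168$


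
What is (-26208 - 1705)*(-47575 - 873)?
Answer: 1352329024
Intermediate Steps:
(-26208 - 1705)*(-47575 - 873) = -27913*(-48448) = 1352329024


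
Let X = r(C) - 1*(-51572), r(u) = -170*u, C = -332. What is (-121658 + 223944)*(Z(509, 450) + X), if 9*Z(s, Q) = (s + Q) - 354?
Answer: 99494921918/9 ≈ 1.1055e+10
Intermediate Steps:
Z(s, Q) = -118/3 + Q/9 + s/9 (Z(s, Q) = ((s + Q) - 354)/9 = ((Q + s) - 354)/9 = (-354 + Q + s)/9 = -118/3 + Q/9 + s/9)
X = 108012 (X = -170*(-332) - 1*(-51572) = 56440 + 51572 = 108012)
(-121658 + 223944)*(Z(509, 450) + X) = (-121658 + 223944)*((-118/3 + (⅑)*450 + (⅑)*509) + 108012) = 102286*((-118/3 + 50 + 509/9) + 108012) = 102286*(605/9 + 108012) = 102286*(972713/9) = 99494921918/9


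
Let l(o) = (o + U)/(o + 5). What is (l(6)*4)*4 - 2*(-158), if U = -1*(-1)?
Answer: 3588/11 ≈ 326.18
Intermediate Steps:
U = 1
l(o) = (1 + o)/(5 + o) (l(o) = (o + 1)/(o + 5) = (1 + o)/(5 + o))
(l(6)*4)*4 - 2*(-158) = (((1 + 6)/(5 + 6))*4)*4 - 2*(-158) = ((7/11)*4)*4 + 316 = (28/11)*4 + 316 = 112/11 + 316 = 3588/11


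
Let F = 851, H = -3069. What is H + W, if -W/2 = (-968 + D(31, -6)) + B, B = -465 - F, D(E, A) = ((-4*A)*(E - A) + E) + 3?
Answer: -345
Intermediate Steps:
D(E, A) = 3 + E - 4*A*(E - A) (D(E, A) = (-4*A*(E - A) + E) + 3 = (E - 4*A*(E - A)) + 3 = 3 + E - 4*A*(E - A))
B = -1316 (B = -465 - 1*851 = -465 - 851 = -1316)
W = 2724 (W = -2*((-968 + (3 + 31 + 4*(-6)**2 - 4*(-6)*31)) - 1316) = -2*((-968 + (3 + 31 + 4*36 + 744)) - 1316) = -2*((-968 + (3 + 31 + 144 + 744)) - 1316) = -2*((-968 + 922) - 1316) = -2*(-46 - 1316) = -2*(-1362) = 2724)
H + W = -3069 + 2724 = -345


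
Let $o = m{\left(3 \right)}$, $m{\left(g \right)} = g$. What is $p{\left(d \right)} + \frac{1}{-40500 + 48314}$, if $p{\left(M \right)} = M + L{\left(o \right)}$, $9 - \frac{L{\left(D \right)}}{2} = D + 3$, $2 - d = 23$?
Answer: $- \frac{117209}{7814} \approx -15.0$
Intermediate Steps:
$d = -21$ ($d = 2 - 23 = -21$)
$o = 3$
$L{\left(D \right)} = 12 - 2 D$ ($L{\left(D \right)} = 18 - 2 \left(D + 3\right) = 18 - 2 \left(3 + D\right) = 18 - \left(6 + 2 D\right) = 12 - 2 D$)
$p{\left(M \right)} = 6 + M$ ($p{\left(M \right)} = M + \left(12 - 6\right) = M + 6 = 6 + M$)
$p{\left(d \right)} + \frac{1}{-40500 + 48314} = \left(6 - 21\right) + \frac{1}{-40500 + 48314} = -15 + \frac{1}{7814} = - \frac{117209}{7814}$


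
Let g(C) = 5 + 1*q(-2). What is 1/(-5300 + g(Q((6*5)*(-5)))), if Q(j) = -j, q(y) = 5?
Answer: -1/5290 ≈ -0.00018904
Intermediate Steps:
g(C) = 10 (g(C) = 5 + 1*5 = 5 + 5 = 10)
1/(-5300 + g(Q((6*5)*(-5)))) = 1/(-5300 + 10) = 1/(-5290) = -1/5290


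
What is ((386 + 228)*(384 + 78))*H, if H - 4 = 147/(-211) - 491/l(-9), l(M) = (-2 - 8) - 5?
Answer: 10784679136/1055 ≈ 1.0222e+7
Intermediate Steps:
l(M) = -15 (l(M) = -10 - 5 = -15)
H = 114056/3165 (H = 4 + (147/(-211) - 491/(-15)) = 4 + (147*(-1/211) - 491*(-1/15)) = 4 + (-147/211 + 491/15) = 4 + 101396/3165 = 114056/3165 ≈ 36.037)
((386 + 228)*(384 + 78))*H = ((386 + 228)*(384 + 78))*(114056/3165) = (614*462)*(114056/3165) = 283668*(114056/3165) = 10784679136/1055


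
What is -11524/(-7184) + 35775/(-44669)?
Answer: 64439489/80225524 ≈ 0.80323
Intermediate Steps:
-11524/(-7184) + 35775/(-44669) = -11524*(-1/7184) + 35775*(-1/44669) = 2881/1796 - 35775/44669 = 64439489/80225524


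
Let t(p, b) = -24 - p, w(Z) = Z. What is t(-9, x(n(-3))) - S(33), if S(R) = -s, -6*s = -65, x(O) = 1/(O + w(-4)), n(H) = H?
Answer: -25/6 ≈ -4.1667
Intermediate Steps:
x(O) = 1/(-4 + O) (x(O) = 1/(O - 4) = 1/(-4 + O))
s = 65/6 (s = -1/6*(-65) = 65/6 ≈ 10.833)
S(R) = -65/6 (S(R) = -1*65/6 = -65/6)
t(-9, x(n(-3))) - S(33) = (-24 - 1*(-9)) - 1*(-65/6) = (-24 + 9) + 65/6 = -15 + 65/6 = -25/6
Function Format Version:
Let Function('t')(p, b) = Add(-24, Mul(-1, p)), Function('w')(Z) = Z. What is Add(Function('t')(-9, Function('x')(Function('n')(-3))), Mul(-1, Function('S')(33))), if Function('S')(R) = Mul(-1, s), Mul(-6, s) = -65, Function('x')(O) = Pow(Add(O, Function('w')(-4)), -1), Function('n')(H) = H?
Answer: Rational(-25, 6) ≈ -4.1667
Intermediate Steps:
Function('x')(O) = Pow(Add(-4, O), -1) (Function('x')(O) = Pow(Add(O, -4), -1) = Pow(Add(-4, O), -1))
s = Rational(65, 6) (s = Mul(Rational(-1, 6), -65) = Rational(65, 6) ≈ 10.833)
Function('S')(R) = Rational(-65, 6) (Function('S')(R) = Mul(-1, Rational(65, 6)) = Rational(-65, 6))
Add(Function('t')(-9, Function('x')(Function('n')(-3))), Mul(-1, Function('S')(33))) = Add(Add(-24, Mul(-1, -9)), Mul(-1, Rational(-65, 6))) = Add(Add(-24, 9), Rational(65, 6)) = Add(-15, Rational(65, 6)) = Rational(-25, 6)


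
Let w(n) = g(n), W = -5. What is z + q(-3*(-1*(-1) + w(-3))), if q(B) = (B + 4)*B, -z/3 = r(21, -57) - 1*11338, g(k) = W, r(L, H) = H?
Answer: 34377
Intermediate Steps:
g(k) = -5
w(n) = -5
z = 34185 (z = -3*(-57 - 1*11338) = -3*(-57 - 11338) = -3*(-11395) = 34185)
q(B) = B*(4 + B) (q(B) = (4 + B)*B = B*(4 + B))
z + q(-3*(-1*(-1) + w(-3))) = 34185 + (-3*(-1*(-1) - 5))*(4 - 3*(-1*(-1) - 5)) = 34185 + (-3*(1 - 5))*(4 - 3*(1 - 5)) = 34185 + (-3*(-4))*(4 - 3*(-4)) = 34185 + 12*(4 + 12) = 34185 + 12*16 = 34185 + 192 = 34377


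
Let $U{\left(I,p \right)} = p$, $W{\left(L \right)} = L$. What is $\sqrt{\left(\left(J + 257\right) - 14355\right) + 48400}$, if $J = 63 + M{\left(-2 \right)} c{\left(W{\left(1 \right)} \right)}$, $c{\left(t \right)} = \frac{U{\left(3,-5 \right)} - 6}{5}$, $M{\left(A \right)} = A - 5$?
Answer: $\frac{\sqrt{859510}}{5} \approx 185.42$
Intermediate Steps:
$M{\left(A \right)} = -5 + A$
$c{\left(t \right)} = - \frac{11}{5}$ ($c{\left(t \right)} = \frac{-5 - 6}{5} = \left(-5 - 6\right) \frac{1}{5} = \left(-11\right) \frac{1}{5} = - \frac{11}{5}$)
$J = \frac{392}{5}$ ($J = 63 + \left(-5 - 2\right) \left(- \frac{11}{5}\right) = 63 - - \frac{77}{5} = 63 + \frac{77}{5} = \frac{392}{5} \approx 78.4$)
$\sqrt{\left(\left(J + 257\right) - 14355\right) + 48400} = \sqrt{\left(\left(\frac{392}{5} + 257\right) - 14355\right) + 48400} = \sqrt{\left(\frac{1677}{5} - 14355\right) + 48400} = \sqrt{- \frac{70098}{5} + 48400} = \sqrt{\frac{171902}{5}} = \frac{\sqrt{859510}}{5}$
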